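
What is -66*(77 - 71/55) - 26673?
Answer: -158349/5 ≈ -31670.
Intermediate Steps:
-66*(77 - 71/55) - 26673 = -66*4164/55 - 26673 = -24984/5 - 26673 = -158349/5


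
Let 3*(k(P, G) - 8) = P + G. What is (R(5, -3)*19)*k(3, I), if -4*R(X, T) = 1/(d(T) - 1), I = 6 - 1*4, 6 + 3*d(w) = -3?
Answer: 551/48 ≈ 11.479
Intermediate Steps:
d(w) = -3 (d(w) = -2 + (⅓)*(-3) = -2 - 1 = -3)
I = 2 (I = 6 - 4 = 2)
k(P, G) = 8 + G/3 + P/3 (k(P, G) = 8 + (P + G)/3 = 8 + (G + P)/3 = 8 + (G/3 + P/3) = 8 + G/3 + P/3)
R(X, T) = 1/16 (R(X, T) = -1/(4*(-3 - 1)) = -¼/(-4) = -¼*(-¼) = 1/16)
(R(5, -3)*19)*k(3, I) = ((1/16)*19)*(8 + (⅓)*2 + (⅓)*3) = 19*(8 + ⅔ + 1)/16 = (19/16)*(29/3) = 551/48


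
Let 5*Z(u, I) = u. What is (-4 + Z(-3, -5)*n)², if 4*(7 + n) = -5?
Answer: 361/400 ≈ 0.90250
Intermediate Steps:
n = -33/4 (n = -7 + (¼)*(-5) = -7 - 5/4 = -33/4 ≈ -8.2500)
Z(u, I) = u/5
(-4 + Z(-3, -5)*n)² = (-4 + ((⅕)*(-3))*(-33/4))² = (-4 - ⅗*(-33/4))² = (-4 + 99/20)² = (19/20)² = 361/400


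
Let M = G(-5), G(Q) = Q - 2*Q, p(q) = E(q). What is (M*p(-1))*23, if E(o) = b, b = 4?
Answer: 460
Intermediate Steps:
E(o) = 4
p(q) = 4
G(Q) = -Q
M = 5 (M = -1*(-5) = 5)
(M*p(-1))*23 = (5*4)*23 = 20*23 = 460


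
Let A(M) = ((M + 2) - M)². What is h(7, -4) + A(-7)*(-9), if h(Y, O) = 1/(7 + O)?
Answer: -107/3 ≈ -35.667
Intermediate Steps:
A(M) = 4 (A(M) = ((2 + M) - M)² = 2² = 4)
h(7, -4) + A(-7)*(-9) = 1/(7 - 4) + 4*(-9) = 1/3 - 36 = ⅓ - 36 = -107/3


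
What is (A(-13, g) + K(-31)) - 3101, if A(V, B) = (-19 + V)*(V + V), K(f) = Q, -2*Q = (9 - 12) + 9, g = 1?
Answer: -2272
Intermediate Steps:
Q = -3 (Q = -((9 - 12) + 9)/2 = -(-3 + 9)/2 = -½*6 = -3)
K(f) = -3
A(V, B) = 2*V*(-19 + V) (A(V, B) = (-19 + V)*(2*V) = 2*V*(-19 + V))
(A(-13, g) + K(-31)) - 3101 = (2*(-13)*(-19 - 13) - 3) - 3101 = (2*(-13)*(-32) - 3) - 3101 = (832 - 3) - 3101 = 829 - 3101 = -2272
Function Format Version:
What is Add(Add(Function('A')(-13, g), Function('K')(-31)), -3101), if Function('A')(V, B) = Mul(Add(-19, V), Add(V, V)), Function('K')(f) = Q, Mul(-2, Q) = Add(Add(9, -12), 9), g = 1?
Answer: -2272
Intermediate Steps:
Q = -3 (Q = Mul(Rational(-1, 2), Add(Add(9, -12), 9)) = Mul(Rational(-1, 2), Add(-3, 9)) = Mul(Rational(-1, 2), 6) = -3)
Function('K')(f) = -3
Function('A')(V, B) = Mul(2, V, Add(-19, V)) (Function('A')(V, B) = Mul(Add(-19, V), Mul(2, V)) = Mul(2, V, Add(-19, V)))
Add(Add(Function('A')(-13, g), Function('K')(-31)), -3101) = Add(Add(Mul(2, -13, Add(-19, -13)), -3), -3101) = Add(Add(Mul(2, -13, -32), -3), -3101) = Add(Add(832, -3), -3101) = Add(829, -3101) = -2272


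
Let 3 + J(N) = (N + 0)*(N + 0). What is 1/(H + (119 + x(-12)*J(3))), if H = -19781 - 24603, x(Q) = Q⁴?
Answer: 1/80151 ≈ 1.2476e-5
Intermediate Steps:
J(N) = -3 + N² (J(N) = -3 + (N + 0)*(N + 0) = -3 + N*N = -3 + N²)
H = -44384
1/(H + (119 + x(-12)*J(3))) = 1/(-44384 + (119 + (-12)⁴*(-3 + 3²))) = 1/(-44384 + (119 + 20736*(-3 + 9))) = 1/(-44384 + (119 + 20736*6)) = 1/(-44384 + (119 + 124416)) = 1/(-44384 + 124535) = 1/80151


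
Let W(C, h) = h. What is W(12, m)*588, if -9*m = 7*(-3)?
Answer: 1372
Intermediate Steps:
m = 7/3 (m = -7*(-3)/9 = -⅑*(-21) = 7/3 ≈ 2.3333)
W(12, m)*588 = (7/3)*588 = 1372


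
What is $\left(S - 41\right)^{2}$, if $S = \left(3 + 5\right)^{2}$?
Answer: $529$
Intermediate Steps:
$S = 64$ ($S = 8^{2} = 64$)
$\left(S - 41\right)^{2} = \left(64 - 41\right)^{2} = 23^{2} = 529$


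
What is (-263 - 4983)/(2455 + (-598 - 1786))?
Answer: -5246/71 ≈ -73.887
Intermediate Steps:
(-263 - 4983)/(2455 + (-598 - 1786)) = -5246/(2455 - 2384) = -5246/71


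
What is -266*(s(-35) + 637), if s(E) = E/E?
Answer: -169708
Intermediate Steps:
s(E) = 1
-266*(s(-35) + 637) = -266*(1 + 637) = -266*638 = -169708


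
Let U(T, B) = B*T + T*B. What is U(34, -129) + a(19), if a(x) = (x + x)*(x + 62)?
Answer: -5694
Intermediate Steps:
U(T, B) = 2*B*T (U(T, B) = B*T + B*T = 2*B*T)
a(x) = 2*x*(62 + x) (a(x) = (2*x)*(62 + x) = 2*x*(62 + x))
U(34, -129) + a(19) = 2*(-129)*34 + 2*19*(62 + 19) = -8772 + 2*19*81 = -8772 + 3078 = -5694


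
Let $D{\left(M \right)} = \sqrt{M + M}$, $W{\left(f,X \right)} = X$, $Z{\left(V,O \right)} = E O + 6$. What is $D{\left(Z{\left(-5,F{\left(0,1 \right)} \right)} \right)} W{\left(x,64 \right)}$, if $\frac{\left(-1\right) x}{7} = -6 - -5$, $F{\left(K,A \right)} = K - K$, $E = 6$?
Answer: $128 \sqrt{3} \approx 221.7$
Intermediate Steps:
$F{\left(K,A \right)} = 0$
$x = 7$ ($x = - 7 \left(-6 - -5\right) = - 7 \left(-6 + 5\right) = \left(-7\right) \left(-1\right) = 7$)
$Z{\left(V,O \right)} = 6 + 6 O$ ($Z{\left(V,O \right)} = 6 O + 6 = 6 + 6 O$)
$D{\left(M \right)} = \sqrt{2} \sqrt{M}$ ($D{\left(M \right)} = \sqrt{2 M} = \sqrt{2} \sqrt{M}$)
$D{\left(Z{\left(-5,F{\left(0,1 \right)} \right)} \right)} W{\left(x,64 \right)} = \sqrt{2} \sqrt{6 + 6 \cdot 0} \cdot 64 = \sqrt{2} \sqrt{6 + 0} \cdot 64 = \sqrt{2} \sqrt{6} \cdot 64 = 2 \sqrt{3} \cdot 64 = 128 \sqrt{3}$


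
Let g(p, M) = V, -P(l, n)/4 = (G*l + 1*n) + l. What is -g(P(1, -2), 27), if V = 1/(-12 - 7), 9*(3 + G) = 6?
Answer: 1/19 ≈ 0.052632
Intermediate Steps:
G = -7/3 (G = -3 + (⅑)*6 = -3 + ⅔ = -7/3 ≈ -2.3333)
P(l, n) = -4*n + 16*l/3 (P(l, n) = -4*((-7*l/3 + 1*n) + l) = -4*((-7*l/3 + n) + l) = -4*((n - 7*l/3) + l) = -4*(n - 4*l/3) = -4*n + 16*l/3)
V = -1/19 (V = 1/(-19) = -1/19 ≈ -0.052632)
g(p, M) = -1/19
-g(P(1, -2), 27) = -1*(-1/19) = 1/19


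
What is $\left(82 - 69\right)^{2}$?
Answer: $169$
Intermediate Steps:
$\left(82 - 69\right)^{2} = 13^{2} = 169$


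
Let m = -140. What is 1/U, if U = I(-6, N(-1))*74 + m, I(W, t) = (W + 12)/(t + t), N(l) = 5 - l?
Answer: -1/103 ≈ -0.0097087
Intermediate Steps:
I(W, t) = (12 + W)/(2*t) (I(W, t) = (12 + W)/((2*t)) = (12 + W)*(1/(2*t)) = (12 + W)/(2*t))
U = -103 (U = ((12 - 6)/(2*(5 - 1*(-1))))*74 - 140 = ((½)*6/(5 + 1))*74 - 140 = ((½)*6/6)*74 - 140 = ((½)*(⅙)*6)*74 - 140 = (½)*74 - 140 = 37 - 140 = -103)
1/U = 1/(-103) = -1/103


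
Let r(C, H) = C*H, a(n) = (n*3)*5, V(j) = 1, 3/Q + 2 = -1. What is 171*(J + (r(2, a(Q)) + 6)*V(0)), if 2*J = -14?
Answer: -5301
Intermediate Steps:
Q = -1 (Q = 3/(-2 - 1) = 3/(-3) = 3*(-⅓) = -1)
J = -7 (J = (½)*(-14) = -7)
a(n) = 15*n (a(n) = (3*n)*5 = 15*n)
171*(J + (r(2, a(Q)) + 6)*V(0)) = 171*(-7 + (2*(15*(-1)) + 6)*1) = 171*(-7 + (2*(-15) + 6)*1) = 171*(-7 + (-30 + 6)*1) = 171*(-7 - 24*1) = 171*(-7 - 24) = 171*(-31) = -5301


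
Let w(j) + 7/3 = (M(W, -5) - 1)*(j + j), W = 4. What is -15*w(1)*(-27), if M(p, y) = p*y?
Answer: -17955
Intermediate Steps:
w(j) = -7/3 - 42*j (w(j) = -7/3 + (4*(-5) - 1)*(j + j) = -7/3 + (-20 - 1)*(2*j) = -7/3 - 42*j)
-15*w(1)*(-27) = -15*(-7/3 - 42*1)*(-27) = -15*(-7/3 - 42)*(-27) = -15*(-133/3)*(-27) = 665*(-27) = -17955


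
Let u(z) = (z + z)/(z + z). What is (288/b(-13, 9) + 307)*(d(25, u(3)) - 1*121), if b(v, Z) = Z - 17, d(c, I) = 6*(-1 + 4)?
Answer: -27913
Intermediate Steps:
u(z) = 1 (u(z) = (2*z)/((2*z)) = (2*z)*(1/(2*z)) = 1)
d(c, I) = 18 (d(c, I) = 6*3 = 18)
b(v, Z) = -17 + Z
(288/b(-13, 9) + 307)*(d(25, u(3)) - 1*121) = (288/(-17 + 9) + 307)*(18 - 1*121) = (288/(-8) + 307)*(18 - 121) = (288*(-1/8) + 307)*(-103) = (-36 + 307)*(-103) = 271*(-103) = -27913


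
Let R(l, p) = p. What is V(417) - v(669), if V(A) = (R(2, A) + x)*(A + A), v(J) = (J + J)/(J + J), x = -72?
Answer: 287729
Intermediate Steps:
v(J) = 1 (v(J) = (2*J)/((2*J)) = (2*J)*(1/(2*J)) = 1)
V(A) = 2*A*(-72 + A) (V(A) = (A - 72)*(A + A) = (-72 + A)*(2*A) = 2*A*(-72 + A))
V(417) - v(669) = 2*417*(-72 + 417) - 1*1 = 2*417*345 - 1 = 287730 - 1 = 287729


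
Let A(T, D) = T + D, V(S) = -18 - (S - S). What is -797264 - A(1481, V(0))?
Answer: -798727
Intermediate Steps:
V(S) = -18 (V(S) = -18 - 1*0 = -18 + 0 = -18)
A(T, D) = D + T
-797264 - A(1481, V(0)) = -797264 - (-18 + 1481) = -797264 - 1*1463 = -797264 - 1463 = -798727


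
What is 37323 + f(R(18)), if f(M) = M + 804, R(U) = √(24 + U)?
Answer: 38127 + √42 ≈ 38134.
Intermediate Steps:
f(M) = 804 + M
37323 + f(R(18)) = 37323 + (804 + √(24 + 18)) = 37323 + (804 + √42) = 38127 + √42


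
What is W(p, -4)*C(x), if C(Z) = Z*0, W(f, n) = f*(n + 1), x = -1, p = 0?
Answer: 0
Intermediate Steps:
W(f, n) = f*(1 + n)
C(Z) = 0
W(p, -4)*C(x) = (0*(1 - 4))*0 = (0*(-3))*0 = 0*0 = 0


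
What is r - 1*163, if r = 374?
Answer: 211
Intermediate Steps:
r - 1*163 = 374 - 1*163 = 374 - 163 = 211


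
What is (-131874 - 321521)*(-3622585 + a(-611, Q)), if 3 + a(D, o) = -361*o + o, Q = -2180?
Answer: 1286638890260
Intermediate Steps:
a(D, o) = -3 - 360*o (a(D, o) = -3 + (-361*o + o) = -3 - 360*o)
(-131874 - 321521)*(-3622585 + a(-611, Q)) = (-131874 - 321521)*(-3622585 + (-3 - 360*(-2180))) = -453395*(-3622585 + (-3 + 784800)) = -453395*(-3622585 + 784797) = -453395*(-2837788) = 1286638890260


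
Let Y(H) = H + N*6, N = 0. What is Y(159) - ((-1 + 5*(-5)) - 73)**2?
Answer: -9642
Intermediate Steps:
Y(H) = H (Y(H) = H + 0*6 = H + 0 = H)
Y(159) - ((-1 + 5*(-5)) - 73)**2 = 159 - ((-1 + 5*(-5)) - 73)**2 = 159 - ((-1 - 25) - 73)**2 = 159 - (-26 - 73)**2 = 159 - 1*(-99)**2 = 159 - 1*9801 = 159 - 9801 = -9642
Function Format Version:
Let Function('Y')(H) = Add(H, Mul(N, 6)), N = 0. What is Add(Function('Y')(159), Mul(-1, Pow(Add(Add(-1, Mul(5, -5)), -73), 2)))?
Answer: -9642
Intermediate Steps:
Function('Y')(H) = H (Function('Y')(H) = Add(H, Mul(0, 6)) = Add(H, 0) = H)
Add(Function('Y')(159), Mul(-1, Pow(Add(Add(-1, Mul(5, -5)), -73), 2))) = Add(159, Mul(-1, Pow(Add(Add(-1, Mul(5, -5)), -73), 2))) = Add(159, Mul(-1, Pow(Add(Add(-1, -25), -73), 2))) = Add(159, Mul(-1, Pow(Add(-26, -73), 2))) = Add(159, Mul(-1, Pow(-99, 2))) = Add(159, Mul(-1, 9801)) = Add(159, -9801) = -9642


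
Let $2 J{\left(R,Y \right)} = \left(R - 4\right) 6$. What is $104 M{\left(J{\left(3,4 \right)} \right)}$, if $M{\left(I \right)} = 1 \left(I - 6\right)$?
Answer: $-936$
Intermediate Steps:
$J{\left(R,Y \right)} = -12 + 3 R$ ($J{\left(R,Y \right)} = \frac{\left(R - 4\right) 6}{2} = \frac{\left(-4 + R\right) 6}{2} = \frac{-24 + 6 R}{2} = -12 + 3 R$)
$M{\left(I \right)} = -6 + I$ ($M{\left(I \right)} = 1 \left(I - 6\right) = 1 \left(-6 + I\right) = -6 + I$)
$104 M{\left(J{\left(3,4 \right)} \right)} = 104 \left(-6 + \left(-12 + 3 \cdot 3\right)\right) = 104 \left(-6 + \left(-12 + 9\right)\right) = 104 \left(-6 - 3\right) = 104 \left(-9\right) = -936$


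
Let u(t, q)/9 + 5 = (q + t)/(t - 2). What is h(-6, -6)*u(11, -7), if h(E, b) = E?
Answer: 246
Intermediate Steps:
u(t, q) = -45 + 9*(q + t)/(-2 + t) (u(t, q) = -45 + 9*((q + t)/(t - 2)) = -45 + 9*((q + t)/(-2 + t)) = -45 + 9*(q + t)/(-2 + t))
h(-6, -6)*u(11, -7) = -54*(10 - 7 - 4*11)/(-2 + 11) = -54*(10 - 7 - 44)/9 = -54*(-41)/9 = -6*(-41) = 246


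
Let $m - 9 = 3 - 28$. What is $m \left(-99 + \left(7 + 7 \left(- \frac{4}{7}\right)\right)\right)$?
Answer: $1536$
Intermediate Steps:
$m = -16$ ($m = 9 + \left(3 - 28\right) = 9 - 25 = -16$)
$m \left(-99 + \left(7 + 7 \left(- \frac{4}{7}\right)\right)\right) = - 16 \left(-99 + \left(7 + 7 \left(- \frac{4}{7}\right)\right)\right) = - 16 \left(-99 + \left(7 - 4\right)\right) = - 16 \left(-99 + 3\right) = \left(-16\right) \left(-96\right) = 1536$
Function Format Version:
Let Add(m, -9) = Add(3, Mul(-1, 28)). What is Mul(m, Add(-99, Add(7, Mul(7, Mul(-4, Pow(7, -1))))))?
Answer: 1536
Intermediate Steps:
m = -16 (m = Add(9, Add(3, Mul(-1, 28))) = Add(9, Add(3, -28)) = Add(9, -25) = -16)
Mul(m, Add(-99, Add(7, Mul(7, Mul(-4, Pow(7, -1)))))) = Mul(-16, Add(-99, Add(7, Mul(7, Mul(-4, Pow(7, -1)))))) = Mul(-16, Add(-99, Add(7, Mul(7, Mul(-4, Rational(1, 7)))))) = Mul(-16, Add(-99, Add(7, Mul(7, Rational(-4, 7))))) = Mul(-16, Add(-99, Add(7, -4))) = Mul(-16, Add(-99, 3)) = Mul(-16, -96) = 1536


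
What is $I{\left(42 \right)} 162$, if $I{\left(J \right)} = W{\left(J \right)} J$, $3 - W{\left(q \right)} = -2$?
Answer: $34020$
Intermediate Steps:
$W{\left(q \right)} = 5$ ($W{\left(q \right)} = 3 - -2 = 3 + 2 = 5$)
$I{\left(J \right)} = 5 J$
$I{\left(42 \right)} 162 = 5 \cdot 42 \cdot 162 = 210 \cdot 162 = 34020$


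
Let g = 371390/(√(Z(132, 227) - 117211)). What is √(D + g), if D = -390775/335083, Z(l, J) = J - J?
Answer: √(-36712996183846137925 - 99748709803920809690*I*√117211)/5610773359 ≈ 23.277 - 23.302*I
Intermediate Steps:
Z(l, J) = 0
D = -55825/47869 (D = -390775*1/335083 = -55825/47869 ≈ -1.1662)
g = -371390*I*√117211/117211 (g = 371390/(√(0 - 117211)) = 371390/(√(-117211)) = 371390/((I*√117211)) = 371390*(-I*√117211/117211) = -371390*I*√117211/117211 ≈ -1084.8*I)
√(D + g) = √(-55825/47869 - 371390*I*√117211/117211)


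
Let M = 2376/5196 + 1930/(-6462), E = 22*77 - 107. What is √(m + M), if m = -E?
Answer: 2*I*√86274157895194/466341 ≈ 39.835*I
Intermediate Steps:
E = 1587 (E = 1694 - 107 = 1587)
M = 221893/1399023 (M = 2376*(1/5196) + 1930*(-1/6462) = 198/433 - 965/3231 = 221893/1399023 ≈ 0.15861)
m = -1587 (m = -1*1587 = -1587)
√(m + M) = √(-1587 + 221893/1399023) = √(-2220027608/1399023) = 2*I*√86274157895194/466341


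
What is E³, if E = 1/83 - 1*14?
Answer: -1564936281/571787 ≈ -2736.9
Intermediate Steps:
E = -1161/83 (E = 1/83 - 14 = -1161/83 ≈ -13.988)
E³ = (-1161/83)³ = -1564936281/571787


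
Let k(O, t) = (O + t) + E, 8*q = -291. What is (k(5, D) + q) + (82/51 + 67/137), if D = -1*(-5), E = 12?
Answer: -686297/55896 ≈ -12.278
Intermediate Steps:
q = -291/8 (q = (⅛)*(-291) = -291/8 ≈ -36.375)
D = 5
k(O, t) = 12 + O + t (k(O, t) = (O + t) + 12 = 12 + O + t)
(k(5, D) + q) + (82/51 + 67/137) = ((12 + 5 + 5) - 291/8) + (82/51 + 67/137) = (22 - 291/8) + (82*(1/51) + 67*(1/137)) = -115/8 + (82/51 + 67/137) = -115/8 + 14651/6987 = -686297/55896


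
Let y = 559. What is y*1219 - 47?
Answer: 681374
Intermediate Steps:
y*1219 - 47 = 559*1219 - 47 = 681421 - 47 = 681374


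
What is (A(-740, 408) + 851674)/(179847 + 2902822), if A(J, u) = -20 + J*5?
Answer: 847954/3082669 ≈ 0.27507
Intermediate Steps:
A(J, u) = -20 + 5*J
(A(-740, 408) + 851674)/(179847 + 2902822) = ((-20 + 5*(-740)) + 851674)/(179847 + 2902822) = ((-20 - 3700) + 851674)/3082669 = (-3720 + 851674)*(1/3082669) = 847954*(1/3082669) = 847954/3082669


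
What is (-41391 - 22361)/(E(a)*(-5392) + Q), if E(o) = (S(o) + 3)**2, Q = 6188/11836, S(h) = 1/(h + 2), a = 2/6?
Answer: 9243466232/9189962725 ≈ 1.0058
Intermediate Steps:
a = 1/3 (a = 2*(1/6) = 1/3 ≈ 0.33333)
S(h) = 1/(2 + h)
Q = 1547/2959 (Q = 6188*(1/11836) = 1547/2959 ≈ 0.52281)
E(o) = (3 + 1/(2 + o))**2 (E(o) = (1/(2 + o) + 3)**2 = (3 + 1/(2 + o))**2)
(-41391 - 22361)/(E(a)*(-5392) + Q) = (-41391 - 22361)/(((7 + 3*(1/3))**2/(2 + 1/3)**2)*(-5392) + 1547/2959) = -63752/(((7 + 1)**2/(7/3)**2)*(-5392) + 1547/2959) = -63752/(((9/49)*8**2)*(-5392) + 1547/2959) = -63752/(((9/49)*64)*(-5392) + 1547/2959) = -63752/((576/49)*(-5392) + 1547/2959) = -63752/(-3105792/49 + 1547/2959) = -63752/(-9189962725/144991) = -63752*(-144991/9189962725) = 9243466232/9189962725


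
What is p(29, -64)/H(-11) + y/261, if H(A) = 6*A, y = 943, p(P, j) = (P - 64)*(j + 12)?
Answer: -68797/2871 ≈ -23.963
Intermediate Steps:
p(P, j) = (-64 + P)*(12 + j)
p(29, -64)/H(-11) + y/261 = (-768 - 64*(-64) + 12*29 + 29*(-64))/((6*(-11))) + 943/261 = (-768 + 4096 + 348 - 1856)/(-66) + 943*(1/261) = 1820*(-1/66) + 943/261 = -910/33 + 943/261 = -68797/2871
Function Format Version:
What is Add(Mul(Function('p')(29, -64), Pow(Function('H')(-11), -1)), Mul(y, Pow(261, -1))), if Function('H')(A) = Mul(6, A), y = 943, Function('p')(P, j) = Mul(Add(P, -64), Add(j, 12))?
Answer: Rational(-68797, 2871) ≈ -23.963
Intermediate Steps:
Function('p')(P, j) = Mul(Add(-64, P), Add(12, j))
Add(Mul(Function('p')(29, -64), Pow(Function('H')(-11), -1)), Mul(y, Pow(261, -1))) = Add(Mul(Add(-768, Mul(-64, -64), Mul(12, 29), Mul(29, -64)), Pow(Mul(6, -11), -1)), Mul(943, Pow(261, -1))) = Add(Mul(Add(-768, 4096, 348, -1856), Pow(-66, -1)), Mul(943, Rational(1, 261))) = Add(Mul(1820, Rational(-1, 66)), Rational(943, 261)) = Add(Rational(-910, 33), Rational(943, 261)) = Rational(-68797, 2871)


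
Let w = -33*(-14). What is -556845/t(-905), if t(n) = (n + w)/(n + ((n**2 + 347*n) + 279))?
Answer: 280852571580/443 ≈ 6.3398e+8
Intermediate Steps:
w = 462
t(n) = (462 + n)/(279 + n**2 + 348*n) (t(n) = (n + 462)/(n + ((n**2 + 347*n) + 279)) = (462 + n)/(n + (279 + n**2 + 347*n)) = (462 + n)/(279 + n**2 + 348*n))
-556845/t(-905) = -556845*(279 + (-905)**2 + 348*(-905))/(462 - 905) = -556845/(-443/(279 + 819025 - 314940)) = -556845/(-443/504364) = -556845*(-504364/443) = 280852571580/443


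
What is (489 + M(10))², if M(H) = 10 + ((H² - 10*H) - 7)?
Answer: 242064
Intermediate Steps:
M(H) = 3 + H² - 10*H (M(H) = 10 + (-7 + H² - 10*H) = 3 + H² - 10*H)
(489 + M(10))² = (489 + (3 + 10² - 10*10))² = (489 + (3 + 100 - 100))² = (489 + 3)² = 492² = 242064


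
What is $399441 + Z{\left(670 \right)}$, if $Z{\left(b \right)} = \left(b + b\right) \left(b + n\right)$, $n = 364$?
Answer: $1785001$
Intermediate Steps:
$Z{\left(b \right)} = 2 b \left(364 + b\right)$ ($Z{\left(b \right)} = \left(b + b\right) \left(b + 364\right) = 2 b \left(364 + b\right)$)
$399441 + Z{\left(670 \right)} = 399441 + 2 \cdot 670 \left(364 + 670\right) = 399441 + 2 \cdot 670 \cdot 1034 = 399441 + 1385560 = 1785001$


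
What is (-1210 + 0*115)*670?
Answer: -810700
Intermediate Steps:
(-1210 + 0*115)*670 = (-1210 + 0)*670 = -1210*670 = -810700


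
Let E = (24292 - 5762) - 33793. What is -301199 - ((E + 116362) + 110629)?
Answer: -512927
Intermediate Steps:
E = -15263 (E = 18530 - 33793 = -15263)
-301199 - ((E + 116362) + 110629) = -301199 - ((-15263 + 116362) + 110629) = -301199 - (101099 + 110629) = -301199 - 1*211728 = -301199 - 211728 = -512927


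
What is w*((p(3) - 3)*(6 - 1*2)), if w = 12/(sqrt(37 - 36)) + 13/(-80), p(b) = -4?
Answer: -6629/20 ≈ -331.45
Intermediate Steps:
w = 947/80 (w = 12/(sqrt(1)) + 13*(-1/80) = 12/1 - 13/80 = 12*1 - 13/80 = 12 - 13/80 = 947/80 ≈ 11.837)
w*((p(3) - 3)*(6 - 1*2)) = 947*((-4 - 3)*(6 - 1*2))/80 = 947*(-7*(6 - 2))/80 = 947*(-7*4)/80 = (947/80)*(-28) = -6629/20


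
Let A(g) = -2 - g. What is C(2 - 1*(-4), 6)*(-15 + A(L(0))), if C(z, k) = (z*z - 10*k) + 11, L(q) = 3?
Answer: 260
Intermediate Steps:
C(z, k) = 11 + z**2 - 10*k (C(z, k) = (z**2 - 10*k) + 11 = 11 + z**2 - 10*k)
C(2 - 1*(-4), 6)*(-15 + A(L(0))) = (11 + (2 - 1*(-4))**2 - 10*6)*(-15 + (-2 - 1*3)) = (11 + (2 + 4)**2 - 60)*(-15 + (-2 - 3)) = (11 + 6**2 - 60)*(-15 - 5) = (11 + 36 - 60)*(-20) = -13*(-20) = 260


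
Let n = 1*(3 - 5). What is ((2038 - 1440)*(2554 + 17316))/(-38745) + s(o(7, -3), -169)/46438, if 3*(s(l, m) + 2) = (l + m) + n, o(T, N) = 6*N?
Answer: -2252207789/7343838 ≈ -306.68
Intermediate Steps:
n = -2 (n = 1*(-2) = -2)
s(l, m) = -8/3 + l/3 + m/3 (s(l, m) = -2 + ((l + m) - 2)/3 = -2 + (-2 + l + m)/3 = -2 + (-2/3 + l/3 + m/3) = -8/3 + l/3 + m/3)
((2038 - 1440)*(2554 + 17316))/(-38745) + s(o(7, -3), -169)/46438 = ((2038 - 1440)*(2554 + 17316))/(-38745) + (-8/3 + (6*(-3))/3 + (1/3)*(-169))/46438 = (598*19870)*(-1/38745) + (-8/3 + (1/3)*(-18) - 169/3)*(1/46438) = 11882260*(-1/38745) + (-8/3 - 6 - 169/3)*(1/46438) = -2376452/7749 - 65*1/46438 = -2376452/7749 - 65/46438 = -2252207789/7343838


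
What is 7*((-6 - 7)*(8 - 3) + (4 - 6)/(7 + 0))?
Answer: -457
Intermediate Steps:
7*((-6 - 7)*(8 - 3) + (4 - 6)/(7 + 0)) = 7*(-13*5 - 2/7) = 7*(-65 - 2*⅐) = 7*(-65 - 2/7) = 7*(-457/7) = -457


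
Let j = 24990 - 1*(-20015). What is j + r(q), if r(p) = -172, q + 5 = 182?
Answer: 44833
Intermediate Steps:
q = 177 (q = -5 + 182 = 177)
j = 45005 (j = 24990 + 20015 = 45005)
j + r(q) = 45005 - 172 = 44833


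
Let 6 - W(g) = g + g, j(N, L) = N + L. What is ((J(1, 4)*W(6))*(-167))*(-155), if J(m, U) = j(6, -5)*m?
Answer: -155310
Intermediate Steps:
j(N, L) = L + N
J(m, U) = m (J(m, U) = (-5 + 6)*m = 1*m = m)
W(g) = 6 - 2*g (W(g) = 6 - (g + g) = 6 - 2*g)
((J(1, 4)*W(6))*(-167))*(-155) = ((1*(6 - 2*6))*(-167))*(-155) = ((1*(6 - 12))*(-167))*(-155) = ((1*(-6))*(-167))*(-155) = -6*(-167)*(-155) = 1002*(-155) = -155310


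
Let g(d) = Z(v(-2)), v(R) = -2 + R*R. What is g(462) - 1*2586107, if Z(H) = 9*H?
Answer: -2586089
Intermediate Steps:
v(R) = -2 + R²
g(d) = 18 (g(d) = 9*(-2 + (-2)²) = 9*(-2 + 4) = 9*2 = 18)
g(462) - 1*2586107 = 18 - 1*2586107 = 18 - 2586107 = -2586089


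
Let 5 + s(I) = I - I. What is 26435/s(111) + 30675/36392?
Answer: -192373829/36392 ≈ -5286.2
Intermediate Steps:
s(I) = -5 (s(I) = -5 + (I - I) = -5 + 0 = -5)
26435/s(111) + 30675/36392 = 26435/(-5) + 30675/36392 = 26435*(-⅕) + 30675*(1/36392) = -5287 + 30675/36392 = -192373829/36392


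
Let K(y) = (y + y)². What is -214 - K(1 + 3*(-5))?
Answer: -998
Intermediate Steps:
K(y) = 4*y² (K(y) = (2*y)² = 4*y²)
-214 - K(1 + 3*(-5)) = -214 - 4*(1 + 3*(-5))² = -214 - 4*(1 - 15)² = -214 - 4*(-14)² = -214 - 4*196 = -214 - 1*784 = -214 - 784 = -998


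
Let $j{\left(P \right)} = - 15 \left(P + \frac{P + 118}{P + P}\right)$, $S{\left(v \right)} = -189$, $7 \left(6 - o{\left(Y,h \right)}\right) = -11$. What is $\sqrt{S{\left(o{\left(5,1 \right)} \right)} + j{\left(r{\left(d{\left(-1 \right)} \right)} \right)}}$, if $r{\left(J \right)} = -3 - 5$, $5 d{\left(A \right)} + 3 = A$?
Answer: $\frac{\sqrt{546}}{4} \approx 5.8417$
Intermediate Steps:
$o{\left(Y,h \right)} = \frac{53}{7}$ ($o{\left(Y,h \right)} = 6 - - \frac{11}{7} = 6 + \frac{11}{7} = \frac{53}{7}$)
$d{\left(A \right)} = - \frac{3}{5} + \frac{A}{5}$
$r{\left(J \right)} = -8$
$j{\left(P \right)} = - 15 P - \frac{15 \left(118 + P\right)}{2 P}$ ($j{\left(P \right)} = - 15 \left(P + \frac{118 + P}{2 P}\right) = - 15 P - \frac{15 \left(118 + P\right)}{2 P}$)
$\sqrt{S{\left(o{\left(5,1 \right)} \right)} + j{\left(r{\left(d{\left(-1 \right)} \right)} \right)}} = \sqrt{-189 - \left(- \frac{225}{2} - \frac{885}{8}\right)} = \sqrt{-189 - - \frac{1785}{8}} = \sqrt{-189 + \left(- \frac{15}{2} + \frac{885}{8} + 120\right)} = \sqrt{-189 + \frac{1785}{8}} = \sqrt{\frac{273}{8}} = \frac{\sqrt{546}}{4}$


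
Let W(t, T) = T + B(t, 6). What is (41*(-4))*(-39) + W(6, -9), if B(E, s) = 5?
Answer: 6392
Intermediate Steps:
W(t, T) = 5 + T (W(t, T) = T + 5 = 5 + T)
(41*(-4))*(-39) + W(6, -9) = (41*(-4))*(-39) + (5 - 9) = -164*(-39) - 4 = 6396 - 4 = 6392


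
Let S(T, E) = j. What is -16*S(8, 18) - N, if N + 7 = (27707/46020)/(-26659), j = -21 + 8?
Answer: 263772171407/1226847180 ≈ 215.00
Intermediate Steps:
j = -13
S(T, E) = -13
N = -8587957967/1226847180 (N = -7 + (27707/46020)/(-26659) = -7 + (27707*(1/46020))*(-1/26659) = -7 + (27707/46020)*(-1/26659) = -7 - 27707/1226847180 = -8587957967/1226847180 ≈ -7.0000)
-16*S(8, 18) - N = -16*(-13) - 1*(-8587957967/1226847180) = 208 + 8587957967/1226847180 = 263772171407/1226847180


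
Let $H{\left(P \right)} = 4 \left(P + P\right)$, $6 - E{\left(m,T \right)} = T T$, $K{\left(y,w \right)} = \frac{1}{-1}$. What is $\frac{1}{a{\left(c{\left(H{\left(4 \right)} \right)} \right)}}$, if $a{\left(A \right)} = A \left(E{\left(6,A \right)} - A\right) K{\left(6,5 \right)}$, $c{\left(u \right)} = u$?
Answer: $\frac{1}{33600} \approx 2.9762 \cdot 10^{-5}$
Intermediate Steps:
$K{\left(y,w \right)} = -1$
$E{\left(m,T \right)} = 6 - T^{2}$ ($E{\left(m,T \right)} = 6 - T T = 6 - T^{2}$)
$H{\left(P \right)} = 8 P$ ($H{\left(P \right)} = 4 \cdot 2 P = 8 P$)
$a{\left(A \right)} = - A \left(6 - A - A^{2}\right)$ ($a{\left(A \right)} = A \left(\left(6 - A^{2}\right) - A\right) \left(-1\right) = A \left(6 - A - A^{2}\right) \left(-1\right) = - A \left(6 - A - A^{2}\right)$)
$\frac{1}{a{\left(c{\left(H{\left(4 \right)} \right)} \right)}} = \frac{1}{8 \cdot 4 \left(-6 + 8 \cdot 4 + \left(8 \cdot 4\right)^{2}\right)} = \frac{1}{32 \left(-6 + 32 + 32^{2}\right)} = \frac{1}{32 \left(-6 + 32 + 1024\right)} = \frac{1}{32 \cdot 1050} = \frac{1}{33600}$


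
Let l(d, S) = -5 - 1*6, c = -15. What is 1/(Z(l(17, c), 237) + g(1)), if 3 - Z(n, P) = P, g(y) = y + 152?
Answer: -1/81 ≈ -0.012346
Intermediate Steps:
g(y) = 152 + y
l(d, S) = -11 (l(d, S) = -5 - 6 = -11)
Z(n, P) = 3 - P
1/(Z(l(17, c), 237) + g(1)) = 1/((3 - 1*237) + (152 + 1)) = 1/((3 - 237) + 153) = 1/(-234 + 153) = 1/(-81) = -1/81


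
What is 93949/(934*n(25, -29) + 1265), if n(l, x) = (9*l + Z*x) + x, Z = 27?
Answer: -93949/546993 ≈ -0.17176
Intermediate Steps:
n(l, x) = 9*l + 28*x (n(l, x) = (9*l + 27*x) + x = 9*l + 28*x)
93949/(934*n(25, -29) + 1265) = 93949/(934*(9*25 + 28*(-29)) + 1265) = 93949/(934*(225 - 812) + 1265) = 93949/(934*(-587) + 1265) = 93949/(-548258 + 1265) = 93949/(-546993) = 93949*(-1/546993) = -93949/546993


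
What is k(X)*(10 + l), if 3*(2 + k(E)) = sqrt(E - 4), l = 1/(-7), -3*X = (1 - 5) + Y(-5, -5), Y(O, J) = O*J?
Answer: -138/7 + 23*I*sqrt(11)/7 ≈ -19.714 + 10.897*I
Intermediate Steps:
Y(O, J) = J*O
X = -7 (X = -((1 - 5) - 5*(-5))/3 = -(-4 + 25)/3 = -1/3*21 = -7)
l = -1/7 ≈ -0.14286
k(E) = -2 + sqrt(-4 + E)/3 (k(E) = -2 + sqrt(E - 4)/3 = -2 + sqrt(-4 + E)/3)
k(X)*(10 + l) = (-2 + sqrt(-4 - 7)/3)*(10 - 1/7) = (-2 + sqrt(-11)/3)*(69/7) = (-2 + (I*sqrt(11))/3)*(69/7) = (-2 + I*sqrt(11)/3)*(69/7) = -138/7 + 23*I*sqrt(11)/7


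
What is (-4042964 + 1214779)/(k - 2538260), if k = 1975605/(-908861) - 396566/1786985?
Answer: 199709329438808075/179236747586124537 ≈ 1.1142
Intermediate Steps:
k = -169165211837/70613955395 (k = 1975605*(-1/908861) - 396566*1/1786985 = -1975605/908861 - 17242/77695 = -169165211837/70613955395 ≈ -2.3956)
(-4042964 + 1214779)/(k - 2538260) = (-4042964 + 1214779)/(-169165211837/70613955395 - 2538260) = -2828185/(-179236747586124537/70613955395) = -2828185*(-70613955395/179236747586124537) = 199709329438808075/179236747586124537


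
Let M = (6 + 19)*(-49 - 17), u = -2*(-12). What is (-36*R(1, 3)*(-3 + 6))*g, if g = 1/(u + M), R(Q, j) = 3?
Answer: 54/271 ≈ 0.19926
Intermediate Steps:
u = 24
M = -1650 (M = 25*(-66) = -1650)
g = -1/1626 (g = 1/(24 - 1650) = 1/(-1626) = -1/1626 ≈ -0.00061501)
(-36*R(1, 3)*(-3 + 6))*g = -108*(-3 + 6)*(-1/1626) = -108*3*(-1/1626) = -36*9*(-1/1626) = -324*(-1/1626) = 54/271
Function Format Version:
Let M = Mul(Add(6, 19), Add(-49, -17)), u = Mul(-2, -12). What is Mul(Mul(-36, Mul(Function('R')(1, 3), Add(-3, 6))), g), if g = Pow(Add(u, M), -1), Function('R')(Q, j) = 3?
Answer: Rational(54, 271) ≈ 0.19926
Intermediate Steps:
u = 24
M = -1650 (M = Mul(25, -66) = -1650)
g = Rational(-1, 1626) (g = Pow(Add(24, -1650), -1) = Pow(-1626, -1) = Rational(-1, 1626) ≈ -0.00061501)
Mul(Mul(-36, Mul(Function('R')(1, 3), Add(-3, 6))), g) = Mul(Mul(-36, Mul(3, Add(-3, 6))), Rational(-1, 1626)) = Mul(Mul(-36, Mul(3, 3)), Rational(-1, 1626)) = Mul(Mul(-36, 9), Rational(-1, 1626)) = Mul(-324, Rational(-1, 1626)) = Rational(54, 271)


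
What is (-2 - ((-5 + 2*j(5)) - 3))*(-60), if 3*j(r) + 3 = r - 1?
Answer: -320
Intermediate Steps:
j(r) = -4/3 + r/3 (j(r) = -1 + (r - 1)/3 = -1 + (-1 + r)/3 = -1 + (-1/3 + r/3) = -4/3 + r/3)
(-2 - ((-5 + 2*j(5)) - 3))*(-60) = (-2 - ((-5 + 2*(-4/3 + (1/3)*5)) - 3))*(-60) = (-2 - ((-5 + 2*(-4/3 + 5/3)) - 3))*(-60) = (-2 - ((-5 + 2*(1/3)) - 3))*(-60) = (-2 - ((-5 + 2/3) - 3))*(-60) = (-2 - (-13/3 - 3))*(-60) = (-2 - 1*(-22/3))*(-60) = (-2 + 22/3)*(-60) = (16/3)*(-60) = -320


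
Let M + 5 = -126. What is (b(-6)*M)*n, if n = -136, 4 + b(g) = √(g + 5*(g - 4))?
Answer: -71264 + 35632*I*√14 ≈ -71264.0 + 1.3332e+5*I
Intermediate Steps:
M = -131 (M = -5 - 126 = -131)
b(g) = -4 + √(-20 + 6*g) (b(g) = -4 + √(g + 5*(g - 4)) = -4 + √(g + 5*(-4 + g)) = -4 + √(g + (-20 + 5*g)) = -4 + √(-20 + 6*g))
(b(-6)*M)*n = ((-4 + √(-20 + 6*(-6)))*(-131))*(-136) = ((-4 + √(-20 - 36))*(-131))*(-136) = ((-4 + √(-56))*(-131))*(-136) = ((-4 + 2*I*√14)*(-131))*(-136) = (524 - 262*I*√14)*(-136) = -71264 + 35632*I*√14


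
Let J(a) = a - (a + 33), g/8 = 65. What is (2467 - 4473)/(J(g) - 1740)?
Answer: 2006/1773 ≈ 1.1314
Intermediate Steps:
g = 520 (g = 8*65 = 520)
J(a) = -33 (J(a) = a - (33 + a) = a + (-33 - a) = -33)
(2467 - 4473)/(J(g) - 1740) = (2467 - 4473)/(-33 - 1740) = -2006/(-1773) = -2006*(-1/1773) = 2006/1773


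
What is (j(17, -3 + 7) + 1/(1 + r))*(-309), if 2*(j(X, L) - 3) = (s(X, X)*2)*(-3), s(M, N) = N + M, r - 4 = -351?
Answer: 10584795/346 ≈ 30592.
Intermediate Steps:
r = -347 (r = 4 - 351 = -347)
s(M, N) = M + N
j(X, L) = 3 - 6*X (j(X, L) = 3 + (((X + X)*2)*(-3))/2 = 3 + (((2*X)*2)*(-3))/2 = 3 + ((4*X)*(-3))/2 = 3 + (-12*X)/2 = 3 - 6*X)
(j(17, -3 + 7) + 1/(1 + r))*(-309) = ((3 - 6*17) + 1/(1 - 347))*(-309) = ((3 - 102) + 1/(-346))*(-309) = (-99 - 1/346)*(-309) = -34255/346*(-309) = 10584795/346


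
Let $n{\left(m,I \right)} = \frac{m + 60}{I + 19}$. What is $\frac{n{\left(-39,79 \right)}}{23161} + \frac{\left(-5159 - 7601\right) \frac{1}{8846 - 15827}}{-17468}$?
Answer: $- \frac{85719289}{898656018078} \approx -9.5386 \cdot 10^{-5}$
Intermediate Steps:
$n{\left(m,I \right)} = \frac{60 + m}{19 + I}$
$\frac{n{\left(-39,79 \right)}}{23161} + \frac{\left(-5159 - 7601\right) \frac{1}{8846 - 15827}}{-17468} = \frac{\frac{1}{19 + 79} \left(60 - 39\right)}{23161} + \frac{\left(-5159 - 7601\right) \frac{1}{8846 - 15827}}{-17468} = \frac{1}{98} \cdot 21 \cdot \frac{1}{23161} + - \frac{12760}{-6981} \left(- \frac{1}{17468}\right) = \frac{1}{98} \cdot 21 \cdot \frac{1}{23161} + \left(-12760\right) \left(- \frac{1}{6981}\right) \left(- \frac{1}{17468}\right) = \frac{3}{14} \cdot \frac{1}{23161} + \frac{12760}{6981} \left(- \frac{1}{17468}\right) = \frac{3}{324254} - \frac{290}{2771457} = - \frac{85719289}{898656018078}$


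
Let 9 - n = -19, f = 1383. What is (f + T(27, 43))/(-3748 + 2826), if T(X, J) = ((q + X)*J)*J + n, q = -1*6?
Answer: -20120/461 ≈ -43.644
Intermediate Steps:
q = -6
n = 28 (n = 9 - 1*(-19) = 9 + 19 = 28)
T(X, J) = 28 + J²*(-6 + X) (T(X, J) = ((-6 + X)*J)*J + 28 = (J*(-6 + X))*J + 28 = J²*(-6 + X) + 28 = 28 + J²*(-6 + X))
(f + T(27, 43))/(-3748 + 2826) = (1383 + (28 - 6*43² + 27*43²))/(-3748 + 2826) = (1383 + (28 - 6*1849 + 27*1849))/(-922) = (1383 + (28 - 11094 + 49923))*(-1/922) = (1383 + 38857)*(-1/922) = 40240*(-1/922) = -20120/461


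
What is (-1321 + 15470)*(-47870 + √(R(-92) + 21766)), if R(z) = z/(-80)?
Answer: -677312630 + 14149*√2176715/10 ≈ -6.7523e+8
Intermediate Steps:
R(z) = -z/80 (R(z) = z*(-1/80) = -z/80)
(-1321 + 15470)*(-47870 + √(R(-92) + 21766)) = (-1321 + 15470)*(-47870 + √(-1/80*(-92) + 21766)) = 14149*(-47870 + √(23/20 + 21766)) = 14149*(-47870 + √(435343/20)) = 14149*(-47870 + √2176715/10) = -677312630 + 14149*√2176715/10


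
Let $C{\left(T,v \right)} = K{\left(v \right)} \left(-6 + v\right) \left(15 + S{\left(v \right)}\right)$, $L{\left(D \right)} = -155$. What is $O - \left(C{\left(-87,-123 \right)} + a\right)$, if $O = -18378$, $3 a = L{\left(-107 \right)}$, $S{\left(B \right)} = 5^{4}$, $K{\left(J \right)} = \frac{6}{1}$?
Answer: $\frac{1431101}{3} \approx 4.7703 \cdot 10^{5}$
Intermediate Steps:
$K{\left(J \right)} = 6$ ($K{\left(J \right)} = 6 \cdot 1 = 6$)
$S{\left(B \right)} = 625$
$a = - \frac{155}{3}$ ($a = \frac{1}{3} \left(-155\right) = - \frac{155}{3} \approx -51.667$)
$C{\left(T,v \right)} = -23040 + 3840 v$ ($C{\left(T,v \right)} = 6 \left(-6 + v\right) \left(15 + 625\right) = 6 \left(-6 + v\right) 640 = 6 \left(-3840 + 640 v\right) = -23040 + 3840 v$)
$O - \left(C{\left(-87,-123 \right)} + a\right) = -18378 - \left(\left(-23040 + 3840 \left(-123\right)\right) - \frac{155}{3}\right) = -18378 - \left(\left(-23040 - 472320\right) - \frac{155}{3}\right) = -18378 - \left(-495360 - \frac{155}{3}\right) = -18378 - - \frac{1486235}{3} = -18378 + \frac{1486235}{3} = \frac{1431101}{3}$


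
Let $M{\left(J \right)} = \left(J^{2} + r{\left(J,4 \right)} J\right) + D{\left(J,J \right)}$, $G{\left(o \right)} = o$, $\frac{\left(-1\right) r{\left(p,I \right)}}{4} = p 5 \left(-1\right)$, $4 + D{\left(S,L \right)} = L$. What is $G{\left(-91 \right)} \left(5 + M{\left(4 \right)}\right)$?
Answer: $-31031$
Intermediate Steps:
$D{\left(S,L \right)} = -4 + L$
$r{\left(p,I \right)} = 20 p$ ($r{\left(p,I \right)} = - 4 p 5 \left(-1\right) = - 4 \cdot 5 p \left(-1\right) = - 4 \left(- 5 p\right) = 20 p$)
$M{\left(J \right)} = -4 + J + 21 J^{2}$ ($M{\left(J \right)} = \left(J^{2} + 20 J J\right) + \left(-4 + J\right) = \left(J^{2} + 20 J^{2}\right) + \left(-4 + J\right) = 21 J^{2} + \left(-4 + J\right) = -4 + J + 21 J^{2}$)
$G{\left(-91 \right)} \left(5 + M{\left(4 \right)}\right) = - 91 \left(5 + \left(-4 + 4 + 21 \cdot 4^{2}\right)\right) = - 91 \left(5 + \left(-4 + 4 + 21 \cdot 16\right)\right) = - 91 \left(5 + \left(-4 + 4 + 336\right)\right) = - 91 \left(5 + 336\right) = \left(-91\right) 341 = -31031$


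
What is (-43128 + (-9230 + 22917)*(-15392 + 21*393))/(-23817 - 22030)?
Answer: 97754621/45847 ≈ 2132.2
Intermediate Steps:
(-43128 + (-9230 + 22917)*(-15392 + 21*393))/(-23817 - 22030) = (-43128 + 13687*(-15392 + 8253))/(-45847) = (-43128 + 13687*(-7139))*(-1/45847) = (-43128 - 97711493)*(-1/45847) = -97754621*(-1/45847) = 97754621/45847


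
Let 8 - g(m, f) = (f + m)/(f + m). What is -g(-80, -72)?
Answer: -7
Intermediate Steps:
g(m, f) = 7 (g(m, f) = 8 - (f + m)/(f + m) = 8 - 1*1 = 8 - 1 = 7)
-g(-80, -72) = -1*7 = -7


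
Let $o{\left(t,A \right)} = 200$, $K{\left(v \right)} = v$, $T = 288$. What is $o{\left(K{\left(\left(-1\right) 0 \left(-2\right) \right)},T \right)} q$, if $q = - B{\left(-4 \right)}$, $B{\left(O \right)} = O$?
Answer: $800$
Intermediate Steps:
$q = 4$ ($q = \left(-1\right) \left(-4\right) = 4$)
$o{\left(K{\left(\left(-1\right) 0 \left(-2\right) \right)},T \right)} q = 200 \cdot 4 = 800$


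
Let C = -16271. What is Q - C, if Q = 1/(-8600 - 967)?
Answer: 155664656/9567 ≈ 16271.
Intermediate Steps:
Q = -1/9567 (Q = 1/(-9567) = -1/9567 ≈ -0.00010453)
Q - C = -1/9567 - 1*(-16271) = -1/9567 + 16271 = 155664656/9567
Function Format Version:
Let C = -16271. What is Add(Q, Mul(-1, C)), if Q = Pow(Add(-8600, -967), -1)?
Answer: Rational(155664656, 9567) ≈ 16271.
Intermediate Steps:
Q = Rational(-1, 9567) (Q = Pow(-9567, -1) = Rational(-1, 9567) ≈ -0.00010453)
Add(Q, Mul(-1, C)) = Add(Rational(-1, 9567), Mul(-1, -16271)) = Add(Rational(-1, 9567), 16271) = Rational(155664656, 9567)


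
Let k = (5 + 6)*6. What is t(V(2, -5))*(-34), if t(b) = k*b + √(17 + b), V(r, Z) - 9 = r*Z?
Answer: 2108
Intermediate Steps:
k = 66 (k = 11*6 = 66)
V(r, Z) = 9 + Z*r (V(r, Z) = 9 + r*Z = 9 + Z*r)
t(b) = √(17 + b) + 66*b (t(b) = 66*b + √(17 + b) = √(17 + b) + 66*b)
t(V(2, -5))*(-34) = (√(17 + (9 - 5*2)) + 66*(9 - 5*2))*(-34) = (√(17 + (9 - 10)) + 66*(9 - 10))*(-34) = (√(17 - 1) + 66*(-1))*(-34) = (√16 - 66)*(-34) = (4 - 66)*(-34) = -62*(-34) = 2108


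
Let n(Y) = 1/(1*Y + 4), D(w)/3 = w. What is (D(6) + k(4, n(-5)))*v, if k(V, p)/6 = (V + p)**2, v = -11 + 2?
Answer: -648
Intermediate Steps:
D(w) = 3*w
n(Y) = 1/(4 + Y) (n(Y) = 1/(Y + 4) = 1/(4 + Y))
v = -9
k(V, p) = 6*(V + p)**2
(D(6) + k(4, n(-5)))*v = (3*6 + 6*(4 + 1/(4 - 5))**2)*(-9) = (18 + 6*(4 + 1/(-1))**2)*(-9) = (18 + 6*(4 - 1)**2)*(-9) = (18 + 6*3**2)*(-9) = (18 + 6*9)*(-9) = (18 + 54)*(-9) = 72*(-9) = -648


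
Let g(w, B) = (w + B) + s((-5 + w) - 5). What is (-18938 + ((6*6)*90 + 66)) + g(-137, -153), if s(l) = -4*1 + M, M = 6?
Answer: -15920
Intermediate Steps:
s(l) = 2 (s(l) = -4*1 + 6 = -4 + 6 = 2)
g(w, B) = 2 + B + w (g(w, B) = (w + B) + 2 = (B + w) + 2 = 2 + B + w)
(-18938 + ((6*6)*90 + 66)) + g(-137, -153) = (-18938 + ((6*6)*90 + 66)) + (2 - 153 - 137) = (-18938 + (36*90 + 66)) - 288 = (-18938 + (3240 + 66)) - 288 = (-18938 + 3306) - 288 = -15632 - 288 = -15920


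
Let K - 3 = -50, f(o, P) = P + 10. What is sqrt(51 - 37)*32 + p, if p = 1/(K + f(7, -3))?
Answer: -1/40 + 32*sqrt(14) ≈ 119.71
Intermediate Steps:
f(o, P) = 10 + P
K = -47 (K = 3 - 50 = -47)
p = -1/40 (p = 1/(-47 + (10 - 3)) = 1/(-47 + 7) = 1/(-40) = -1/40 ≈ -0.025000)
sqrt(51 - 37)*32 + p = sqrt(51 - 37)*32 - 1/40 = sqrt(14)*32 - 1/40 = 32*sqrt(14) - 1/40 = -1/40 + 32*sqrt(14)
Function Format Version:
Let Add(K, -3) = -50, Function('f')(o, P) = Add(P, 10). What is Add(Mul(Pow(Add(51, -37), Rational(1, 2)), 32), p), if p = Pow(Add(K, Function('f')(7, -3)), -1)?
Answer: Add(Rational(-1, 40), Mul(32, Pow(14, Rational(1, 2)))) ≈ 119.71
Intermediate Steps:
Function('f')(o, P) = Add(10, P)
K = -47 (K = Add(3, -50) = -47)
p = Rational(-1, 40) (p = Pow(Add(-47, Add(10, -3)), -1) = Pow(Add(-47, 7), -1) = Pow(-40, -1) = Rational(-1, 40) ≈ -0.025000)
Add(Mul(Pow(Add(51, -37), Rational(1, 2)), 32), p) = Add(Mul(Pow(Add(51, -37), Rational(1, 2)), 32), Rational(-1, 40)) = Add(Mul(Pow(14, Rational(1, 2)), 32), Rational(-1, 40)) = Add(Mul(32, Pow(14, Rational(1, 2))), Rational(-1, 40)) = Add(Rational(-1, 40), Mul(32, Pow(14, Rational(1, 2))))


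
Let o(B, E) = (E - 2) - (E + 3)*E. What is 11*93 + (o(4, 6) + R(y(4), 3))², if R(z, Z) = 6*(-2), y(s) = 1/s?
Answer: 4867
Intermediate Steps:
y(s) = 1/s
R(z, Z) = -12
o(B, E) = -2 + E - E*(3 + E) (o(B, E) = (-2 + E) - (3 + E)*E = (-2 + E) - E*(3 + E) = -2 + E - E*(3 + E))
11*93 + (o(4, 6) + R(y(4), 3))² = 11*93 + ((-2 - 1*6² - 2*6) - 12)² = 1023 + ((-2 - 1*36 - 12) - 12)² = 1023 + ((-2 - 36 - 12) - 12)² = 1023 + (-50 - 12)² = 1023 + (-62)² = 1023 + 3844 = 4867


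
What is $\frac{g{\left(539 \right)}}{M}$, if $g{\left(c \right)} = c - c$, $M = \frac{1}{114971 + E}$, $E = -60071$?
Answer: $0$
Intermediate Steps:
$M = \frac{1}{54900}$ ($M = \frac{1}{114971 - 60071} = \frac{1}{54900} \approx 1.8215 \cdot 10^{-5}$)
$g{\left(c \right)} = 0$
$\frac{g{\left(539 \right)}}{M} = 0 \frac{1}{\frac{1}{54900}} = 0 \cdot 54900 = 0$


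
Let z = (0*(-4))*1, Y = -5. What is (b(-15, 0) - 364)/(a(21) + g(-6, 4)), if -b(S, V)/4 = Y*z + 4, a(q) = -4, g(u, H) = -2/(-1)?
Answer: 190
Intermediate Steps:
g(u, H) = 2 (g(u, H) = -2*(-1) = 2)
z = 0 (z = 0*1 = 0)
b(S, V) = -16 (b(S, V) = -4*(-5*0 + 4) = -4*(0 + 4) = -4*4 = -16)
(b(-15, 0) - 364)/(a(21) + g(-6, 4)) = (-16 - 364)/(-4 + 2) = -380/(-2) = -380*(-½) = 190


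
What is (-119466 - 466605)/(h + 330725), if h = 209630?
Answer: -586071/540355 ≈ -1.0846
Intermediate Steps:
(-119466 - 466605)/(h + 330725) = (-119466 - 466605)/(209630 + 330725) = -586071/540355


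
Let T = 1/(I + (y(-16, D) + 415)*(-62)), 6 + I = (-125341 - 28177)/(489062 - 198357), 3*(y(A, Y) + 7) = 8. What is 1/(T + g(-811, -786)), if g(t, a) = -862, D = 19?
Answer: -22210903964/19145800089083 ≈ -0.0011601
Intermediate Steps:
y(A, Y) = -13/3 (y(A, Y) = -7 + (⅓)*8 = -7 + 8/3 = -13/3)
I = -1897748/290705 (I = -6 + (-125341 - 28177)/(489062 - 198357) = -6 - 153518/290705 = -1897748/290705 ≈ -6.5281)
T = -872115/22210903964 (T = 1/(-1897748/290705 + (-13/3 + 415)*(-62)) = 1/(-1897748/290705 + (1232/3)*(-62)) = 1/(-1897748/290705 - 76384/3) = 1/(-22210903964/872115) = -872115/22210903964 ≈ -3.9265e-5)
1/(T + g(-811, -786)) = 1/(-872115/22210903964 - 862) = 1/(-19145800089083/22210903964) = -22210903964/19145800089083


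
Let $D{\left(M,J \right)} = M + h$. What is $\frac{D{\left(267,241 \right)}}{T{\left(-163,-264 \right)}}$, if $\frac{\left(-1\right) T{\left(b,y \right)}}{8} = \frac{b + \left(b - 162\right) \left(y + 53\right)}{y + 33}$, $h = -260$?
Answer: $\frac{539}{182432} \approx 0.0029545$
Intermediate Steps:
$T{\left(b,y \right)} = - \frac{8 \left(b + \left(-162 + b\right) \left(53 + y\right)\right)}{33 + y}$ ($T{\left(b,y \right)} = - 8 \frac{b + \left(b - 162\right) \left(y + 53\right)}{y + 33} = - 8 \frac{b + \left(-162 + b\right) \left(53 + y\right)}{33 + y} = - \frac{8 \left(b + \left(-162 + b\right) \left(53 + y\right)\right)}{33 + y}$)
$D{\left(M,J \right)} = -260 + M$ ($D{\left(M,J \right)} = M - 260 = -260 + M$)
$\frac{D{\left(267,241 \right)}}{T{\left(-163,-264 \right)}} = \frac{-260 + 267}{8 \frac{1}{33 - 264} \left(8586 - -8802 + 162 \left(-264\right) - \left(-163\right) \left(-264\right)\right)} = \frac{7}{8 \frac{1}{-231} \left(8586 + 8802 - 42768 - 43032\right)} = \frac{7}{8 \left(- \frac{1}{231}\right) \left(-68412\right)} = \frac{7}{\frac{182432}{77}} = 7 \cdot \frac{77}{182432} = \frac{539}{182432}$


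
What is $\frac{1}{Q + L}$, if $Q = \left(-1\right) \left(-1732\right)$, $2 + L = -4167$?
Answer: $- \frac{1}{2437} \approx -0.00041034$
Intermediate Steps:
$L = -4169$ ($L = -2 - 4167 = -4169$)
$Q = 1732$
$\frac{1}{Q + L} = \frac{1}{1732 - 4169} = \frac{1}{-2437} = - \frac{1}{2437}$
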